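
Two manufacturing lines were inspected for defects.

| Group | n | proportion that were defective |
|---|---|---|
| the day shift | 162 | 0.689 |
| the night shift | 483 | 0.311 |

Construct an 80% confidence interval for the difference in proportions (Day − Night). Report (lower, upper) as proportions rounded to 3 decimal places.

SE₁ = √(p̂₁(1−p̂₁)/n₁) = √(0.6890·0.3110/162) = 0.03637; SE₂ = √(0.3110·0.6890/483) = 0.02106.
Independent samples: SE of the difference = √(SE₁² + SE₂²) = √(0.0013227769 + 0.0004435236) = 0.04203.
z* for 80% confidence is 1.282, so the margin of error is 1.282 × 0.04203 = 0.05388.
Point estimate p̂₁ − p̂₂ = 0.6890 − 0.3110 = 0.3780.
0.3780 ± 0.05388 → (0.324, 0.432).

(0.324, 0.432)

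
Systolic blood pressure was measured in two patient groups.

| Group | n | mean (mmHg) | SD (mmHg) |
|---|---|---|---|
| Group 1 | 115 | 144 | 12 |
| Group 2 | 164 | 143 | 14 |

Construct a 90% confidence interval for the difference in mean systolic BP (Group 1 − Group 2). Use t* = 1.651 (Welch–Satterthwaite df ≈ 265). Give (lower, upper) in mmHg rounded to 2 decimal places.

(-1.58, 3.58)

Standard errors of each mean: 12/√115 = 1.1190 and 14/√164 = 1.0932.
SE(x̄₁ − x̄₂) = √(1.1190² + 1.0932²) = 1.5644 for independent samples with unequal variances.
With t* = 1.651, the margin is 1.651 × 1.5644 = 2.5828.
x̄₁ − x̄₂ = 144 − 143 = 1.0000; the interval is 1.0000 ± 2.5828 = (-1.58, 3.58).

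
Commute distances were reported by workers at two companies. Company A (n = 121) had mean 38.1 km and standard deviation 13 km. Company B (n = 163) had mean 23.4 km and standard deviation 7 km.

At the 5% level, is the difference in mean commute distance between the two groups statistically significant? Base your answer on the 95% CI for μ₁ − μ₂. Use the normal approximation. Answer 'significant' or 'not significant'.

significant

SE₁ = s₁/√n₁ = 13/√121 = 1.1818; SE₂ = 7/√163 = 0.5483.
Independent samples, unequal variances: SE_diff = √(SE₁² + SE₂²) = √(1.39665124 + 0.30063289) = 1.3028.
z* = 1.960, so margin of error = 1.960 × 1.3028 = 2.5535.
Difference in means = 38.1 − 23.4 = 14.7000.
14.7000 ± 2.5535 → (12.1465, 17.2535).
The interval (12.1465, 17.2535) does not contain 0, so the difference is significant.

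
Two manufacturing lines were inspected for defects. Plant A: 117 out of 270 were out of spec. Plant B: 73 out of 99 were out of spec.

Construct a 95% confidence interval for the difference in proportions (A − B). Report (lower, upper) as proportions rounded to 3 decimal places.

First, p̂₁ = 117/270 = 0.4333; p̂₂ = 73/99 = 0.7374.
The two standard errors are √(0.4333×0.5667/270) = 0.03016 and √(0.7374×0.2626/99) = 0.04423.
Because the samples are independent, SE_diff = √(0.03016² + 0.04423²) = 0.05353.
Using z* = 1.960 for 95%, ME = 1.960 × 0.05353 = 0.10492.
p̂₁ − p̂₂ = -0.3041; interval -0.3041 ± 0.10492 gives (-0.409, -0.199).

(-0.409, -0.199)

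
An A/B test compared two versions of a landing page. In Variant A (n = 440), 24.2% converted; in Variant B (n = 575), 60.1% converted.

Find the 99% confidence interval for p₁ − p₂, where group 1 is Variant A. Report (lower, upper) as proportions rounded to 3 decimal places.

(-0.433, -0.285)

The two standard errors are √(0.2420×0.7580/440) = 0.02042 and √(0.6010×0.3990/575) = 0.02042.
Because the samples are independent, SE_diff = √(0.02042² + 0.02042²) = 0.02888.
Using z* = 2.576 for 99%, ME = 2.576 × 0.02888 = 0.07439.
p̂₁ − p̂₂ = -0.3590; interval -0.3590 ± 0.07439 gives (-0.433, -0.285).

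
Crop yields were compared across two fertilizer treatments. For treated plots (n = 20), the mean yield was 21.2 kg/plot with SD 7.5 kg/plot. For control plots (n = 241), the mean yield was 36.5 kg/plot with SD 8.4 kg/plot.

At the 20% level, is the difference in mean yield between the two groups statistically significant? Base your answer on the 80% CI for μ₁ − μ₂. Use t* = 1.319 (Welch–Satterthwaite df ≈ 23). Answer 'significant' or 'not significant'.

SE₁ = s₁/√n₁ = 7.5/√20 = 1.6771; SE₂ = 8.4/√241 = 0.5411.
Independent samples, unequal variances: SE_diff = √(SE₁² + SE₂²) = √(2.81266441 + 0.29278921) = 1.7622.
t* = 1.319, so margin of error = 1.319 × 1.7622 = 2.3243.
Difference in means = 21.2 − 36.5 = -15.3000.
-15.3000 ± 2.3243 → (-17.6243, -12.9757).
The interval (-17.6243, -12.9757) does not contain 0, so the difference is significant.

significant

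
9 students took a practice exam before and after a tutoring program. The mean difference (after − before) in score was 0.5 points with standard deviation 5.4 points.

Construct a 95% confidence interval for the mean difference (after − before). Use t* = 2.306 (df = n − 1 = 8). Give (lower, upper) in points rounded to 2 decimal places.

(-3.65, 4.65)

Paired design: SE = s_d/√n = 5.4/√9 = 1.8000.
t* = 2.306; margin of error = 2.306 × 1.8000 = 4.1508.
0.5 ± 4.1508 → (-3.65, 4.65).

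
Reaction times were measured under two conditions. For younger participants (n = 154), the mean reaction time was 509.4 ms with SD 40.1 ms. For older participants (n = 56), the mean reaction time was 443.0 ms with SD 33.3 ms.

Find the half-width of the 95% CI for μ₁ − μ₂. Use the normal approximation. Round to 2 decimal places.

10.78

Standard errors of each mean: 40.1/√154 = 3.2314 and 33.3/√56 = 4.4499.
SE(x̄₁ − x̄₂) = √(3.2314² + 4.4499²) = 5.4994 for independent samples with unequal variances.
With z* = 1.960, the margin is 1.960 × 5.4994 = 10.7788.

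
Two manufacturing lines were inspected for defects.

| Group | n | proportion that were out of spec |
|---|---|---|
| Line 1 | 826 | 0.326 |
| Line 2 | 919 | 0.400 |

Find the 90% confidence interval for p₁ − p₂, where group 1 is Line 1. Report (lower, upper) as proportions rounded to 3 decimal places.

Each SE is √(p̂(1−p̂)/n): √(0.3260·0.6740/826) = 0.01631 and √(0.4000·0.6000/919) = 0.01616.
SE(p̂₁ − p̂₂) = √(SE₁² + SE₂²) = √(0.0002660161 + 0.0002611456) = 0.02296, since the two samples are independent.
At 90% confidence z* = 1.645; margin = 1.645 × 0.02296 = 0.03777.
The difference is 0.3260 − 0.4000 = -0.0740, so the interval is -0.0740 ± 0.03777 = (-0.112, -0.036).

(-0.112, -0.036)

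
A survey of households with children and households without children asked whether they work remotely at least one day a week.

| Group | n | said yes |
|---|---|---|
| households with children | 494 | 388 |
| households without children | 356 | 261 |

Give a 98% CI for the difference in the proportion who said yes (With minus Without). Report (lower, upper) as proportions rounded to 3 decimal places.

p̂₁ = 388/494 = 0.7854 and p̂₂ = 261/356 = 0.7331.
SE₁ = √(p̂₁(1−p̂₁)/n₁) = √(0.7854·0.2146/494) = 0.01847; SE₂ = √(0.7331·0.2669/356) = 0.02344.
Independent samples: SE of the difference = √(SE₁² + SE₂²) = √(0.0003411409 + 0.0005494336) = 0.02984.
z* for 98% confidence is 2.326, so the margin of error is 2.326 × 0.02984 = 0.06941.
Point estimate p̂₁ − p̂₂ = 0.7854 − 0.7331 = 0.0523.
0.0523 ± 0.06941 → (-0.017, 0.122).

(-0.017, 0.122)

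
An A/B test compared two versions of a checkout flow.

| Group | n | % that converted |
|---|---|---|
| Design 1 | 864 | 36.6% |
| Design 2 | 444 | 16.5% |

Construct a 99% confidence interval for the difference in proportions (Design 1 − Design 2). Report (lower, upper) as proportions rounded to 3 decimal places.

The two standard errors are √(0.3660×0.6340/864) = 0.01639 and √(0.1650×0.8350/444) = 0.01762.
Because the samples are independent, SE_diff = √(0.01639² + 0.01762²) = 0.02406.
Using z* = 2.576 for 99%, ME = 2.576 × 0.02406 = 0.06198.
p̂₁ − p̂₂ = 0.2010; interval 0.2010 ± 0.06198 gives (0.139, 0.263).

(0.139, 0.263)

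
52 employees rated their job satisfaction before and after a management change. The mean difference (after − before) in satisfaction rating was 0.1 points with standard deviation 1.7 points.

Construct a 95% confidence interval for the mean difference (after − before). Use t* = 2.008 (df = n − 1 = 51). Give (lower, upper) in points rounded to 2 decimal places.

(-0.37, 0.57)

Paired design: SE = s_d/√n = 1.7/√52 = 0.2357.
t* = 2.008; margin of error = 2.008 × 0.2357 = 0.4733.
0.1 ± 0.4733 → (-0.37, 0.57).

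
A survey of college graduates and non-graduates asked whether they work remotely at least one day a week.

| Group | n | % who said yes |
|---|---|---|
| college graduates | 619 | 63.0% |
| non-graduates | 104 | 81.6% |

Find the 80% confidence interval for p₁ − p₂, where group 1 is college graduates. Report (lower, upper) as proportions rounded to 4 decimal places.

(-0.2407, -0.1313)

SE₁ = √(p̂₁(1−p̂₁)/n₁) = √(0.6300·0.3700/619) = 0.01941; SE₂ = √(0.8160·0.1840/104) = 0.03800.
Independent samples: SE of the difference = √(SE₁² + SE₂²) = √(0.0003767481 + 0.001444) = 0.04267.
z* for 80% confidence is 1.282, so the margin of error is 1.282 × 0.04267 = 0.05470.
Point estimate p̂₁ − p̂₂ = 0.6300 − 0.8160 = -0.1860.
-0.1860 ± 0.05470 → (-0.2407, -0.1313).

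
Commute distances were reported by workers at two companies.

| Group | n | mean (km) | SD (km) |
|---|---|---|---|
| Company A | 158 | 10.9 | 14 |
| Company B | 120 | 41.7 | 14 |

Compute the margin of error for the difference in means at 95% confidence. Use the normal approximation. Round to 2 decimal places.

3.32

Standard errors of each mean: 14/√158 = 1.1138 and 14/√120 = 1.2780.
SE(x̄₁ − x̄₂) = √(1.1138² + 1.2780²) = 1.6952 for independent samples with unequal variances.
With z* = 1.960, the margin is 1.960 × 1.6952 = 3.3226.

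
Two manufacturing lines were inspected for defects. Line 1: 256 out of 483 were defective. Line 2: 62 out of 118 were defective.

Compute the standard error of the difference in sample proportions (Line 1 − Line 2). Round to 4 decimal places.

0.0513

Sample proportions: 256/483 = 0.5300, 62/118 = 0.5254.
Each SE is √(p̂(1−p̂)/n): √(0.5300·0.4700/483) = 0.02271 and √(0.5254·0.4746/118) = 0.04597.
SE(p̂₁ − p̂₂) = √(SE₁² + SE₂²) = √(0.0005157441 + 0.0021132409) = 0.05127, since the two samples are independent.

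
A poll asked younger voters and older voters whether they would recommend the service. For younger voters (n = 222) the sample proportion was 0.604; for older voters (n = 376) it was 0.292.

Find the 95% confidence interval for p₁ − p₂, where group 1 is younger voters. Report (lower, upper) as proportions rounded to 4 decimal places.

(0.2329, 0.3911)

The two standard errors are √(0.6040×0.3960/222) = 0.03282 and √(0.2920×0.7080/376) = 0.02345.
Because the samples are independent, SE_diff = √(0.03282² + 0.02345²) = 0.04034.
Using z* = 1.960 for 95%, ME = 1.960 × 0.04034 = 0.07907.
p̂₁ − p̂₂ = 0.3120; interval 0.3120 ± 0.07907 gives (0.2329, 0.3911).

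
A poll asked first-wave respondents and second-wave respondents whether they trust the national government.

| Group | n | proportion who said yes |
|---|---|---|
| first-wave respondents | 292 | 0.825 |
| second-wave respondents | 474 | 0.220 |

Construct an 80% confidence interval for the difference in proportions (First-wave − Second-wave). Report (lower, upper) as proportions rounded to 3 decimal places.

Each SE is √(p̂(1−p̂)/n): √(0.8250·0.1750/292) = 0.02224 and √(0.2200·0.7800/474) = 0.01903.
SE(p̂₁ − p̂₂) = √(SE₁² + SE₂²) = √(0.0004946176 + 0.0003621409) = 0.02927, since the two samples are independent.
At 80% confidence z* = 1.282; margin = 1.282 × 0.02927 = 0.03752.
The difference is 0.8250 − 0.2200 = 0.6050, so the interval is 0.6050 ± 0.03752 = (0.567, 0.643).

(0.567, 0.643)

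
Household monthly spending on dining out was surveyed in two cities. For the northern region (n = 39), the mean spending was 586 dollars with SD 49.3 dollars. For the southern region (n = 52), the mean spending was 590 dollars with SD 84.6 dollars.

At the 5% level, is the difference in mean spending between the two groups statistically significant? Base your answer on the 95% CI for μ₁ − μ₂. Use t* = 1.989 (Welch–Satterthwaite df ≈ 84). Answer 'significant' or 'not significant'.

SE₁ = s₁/√n₁ = 49.3/√39 = 7.8943; SE₂ = 84.6/√52 = 11.7319.
Independent samples, unequal variances: SE_diff = √(SE₁² + SE₂²) = √(62.31997249 + 137.63747761) = 14.1406.
t* = 1.989, so margin of error = 1.989 × 14.1406 = 28.1257.
Difference in means = 586 − 590 = -4.0000.
-4.0000 ± 28.1257 → (-32.1257, 24.1257).
The interval (-32.1257, 24.1257) contains 0, so the difference is not significant.

not significant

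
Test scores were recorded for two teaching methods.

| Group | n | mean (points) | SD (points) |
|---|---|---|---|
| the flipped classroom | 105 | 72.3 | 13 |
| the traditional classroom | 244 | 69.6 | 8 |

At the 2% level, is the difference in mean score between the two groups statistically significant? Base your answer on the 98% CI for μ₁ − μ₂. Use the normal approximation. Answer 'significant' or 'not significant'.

not significant

Per-group SEs: s₁/√n₁ = 13/√105 = 1.2687, s₂/√n₂ = 8/√244 = 0.5121.
Unpooled SE of the difference: √(1.60959969 + 0.26224641) = 1.3682.
Margin of error = z* · SE = 2.326 × 1.3682 = 3.1824.
x̄₁ − x̄₂ = 72.3 − 69.6 = 2.7000.
CI: 2.7000 ± 3.1824 = (-0.4824, 5.8824).
The interval (-0.4824, 5.8824) contains 0, so the difference is not significant.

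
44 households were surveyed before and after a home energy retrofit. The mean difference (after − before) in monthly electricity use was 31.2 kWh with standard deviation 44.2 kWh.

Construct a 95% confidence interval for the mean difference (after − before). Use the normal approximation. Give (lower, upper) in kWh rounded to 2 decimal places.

(18.14, 44.26)

Paired design: SE = s_d/√n = 44.2/√44 = 6.6634.
z* = 1.960; margin of error = 1.960 × 6.6634 = 13.0603.
31.2 ± 13.0603 → (18.14, 44.26).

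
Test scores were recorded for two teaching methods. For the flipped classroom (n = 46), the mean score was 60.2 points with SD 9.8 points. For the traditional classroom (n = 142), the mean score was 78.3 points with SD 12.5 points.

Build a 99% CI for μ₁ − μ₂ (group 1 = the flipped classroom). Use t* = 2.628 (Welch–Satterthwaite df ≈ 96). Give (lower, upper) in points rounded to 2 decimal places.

(-22.79, -13.41)

Standard errors of each mean: 9.8/√46 = 1.4449 and 12.5/√142 = 1.0490.
SE(x̄₁ − x̄₂) = √(1.4449² + 1.0490²) = 1.7855 for independent samples with unequal variances.
With t* = 2.628, the margin is 2.628 × 1.7855 = 4.6923.
x̄₁ − x̄₂ = 60.2 − 78.3 = -18.1000; the interval is -18.1000 ± 4.6923 = (-22.79, -13.41).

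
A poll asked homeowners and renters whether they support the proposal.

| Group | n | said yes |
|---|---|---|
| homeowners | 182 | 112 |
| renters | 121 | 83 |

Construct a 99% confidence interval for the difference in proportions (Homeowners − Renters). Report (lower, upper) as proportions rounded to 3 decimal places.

(-0.214, 0.072)

Sample proportions: 112/182 = 0.6154, 83/121 = 0.6860.
Each SE is √(p̂(1−p̂)/n): √(0.6154·0.3846/182) = 0.03606 and √(0.6860·0.3140/121) = 0.04219.
SE(p̂₁ − p̂₂) = √(SE₁² + SE₂²) = √(0.0013003236 + 0.0017799961) = 0.05550, since the two samples are independent.
At 99% confidence z* = 2.576; margin = 2.576 × 0.05550 = 0.14297.
The difference is 0.6154 − 0.6860 = -0.0706, so the interval is -0.0706 ± 0.14297 = (-0.214, 0.072).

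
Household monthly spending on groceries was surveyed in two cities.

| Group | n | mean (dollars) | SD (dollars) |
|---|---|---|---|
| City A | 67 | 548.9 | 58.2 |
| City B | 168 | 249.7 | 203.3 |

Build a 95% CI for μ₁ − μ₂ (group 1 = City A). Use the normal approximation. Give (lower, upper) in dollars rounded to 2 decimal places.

Per-group SEs: s₁/√n₁ = 58.2/√67 = 7.1103, s₂/√n₂ = 203.3/√168 = 15.6849.
Unpooled SE of the difference: √(50.55636609 + 246.01608801) = 17.2213.
Margin of error = z* · SE = 1.960 × 17.2213 = 33.7537.
x̄₁ − x̄₂ = 548.9 − 249.7 = 299.2000.
CI: 299.2000 ± 33.7537 = (265.45, 332.95).

(265.45, 332.95)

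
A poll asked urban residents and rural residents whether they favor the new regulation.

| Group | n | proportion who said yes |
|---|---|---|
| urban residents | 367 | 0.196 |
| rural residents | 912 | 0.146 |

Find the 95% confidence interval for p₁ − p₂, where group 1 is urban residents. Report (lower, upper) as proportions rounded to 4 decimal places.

Each SE is √(p̂(1−p̂)/n): √(0.1960·0.8040/367) = 0.02072 and √(0.1460·0.8540/912) = 0.01169.
SE(p̂₁ − p̂₂) = √(SE₁² + SE₂²) = √(0.0004293184 + 0.0001366561) = 0.02379, since the two samples are independent.
At 95% confidence z* = 1.960; margin = 1.960 × 0.02379 = 0.04663.
The difference is 0.1960 − 0.1460 = 0.0500, so the interval is 0.0500 ± 0.04663 = (0.0034, 0.0966).

(0.0034, 0.0966)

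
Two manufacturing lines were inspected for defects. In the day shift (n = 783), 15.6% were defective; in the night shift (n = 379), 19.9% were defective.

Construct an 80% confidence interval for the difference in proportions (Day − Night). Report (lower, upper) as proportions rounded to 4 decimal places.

SE₁ = √(p̂₁(1−p̂₁)/n₁) = √(0.1560·0.8440/783) = 0.01297; SE₂ = √(0.1990·0.8010/379) = 0.02051.
Independent samples: SE of the difference = √(SE₁² + SE₂²) = √(0.0001682209 + 0.0004206601) = 0.02427.
z* for 80% confidence is 1.282, so the margin of error is 1.282 × 0.02427 = 0.03111.
Point estimate p̂₁ − p̂₂ = 0.1560 − 0.1990 = -0.0430.
-0.0430 ± 0.03111 → (-0.0741, -0.0119).

(-0.0741, -0.0119)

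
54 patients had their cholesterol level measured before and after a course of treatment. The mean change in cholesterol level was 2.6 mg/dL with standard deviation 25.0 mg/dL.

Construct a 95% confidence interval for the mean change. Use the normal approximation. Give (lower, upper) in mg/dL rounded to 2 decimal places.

Paired design: SE = s_d/√n = 25.0/√54 = 3.4021.
z* = 1.960; margin of error = 1.960 × 3.4021 = 6.6681.
2.6 ± 6.6681 → (-4.07, 9.27).

(-4.07, 9.27)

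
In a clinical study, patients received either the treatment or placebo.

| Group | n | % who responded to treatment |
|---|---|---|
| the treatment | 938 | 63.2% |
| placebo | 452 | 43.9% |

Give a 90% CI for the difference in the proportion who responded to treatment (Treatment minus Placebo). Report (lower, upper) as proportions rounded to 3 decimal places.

Each SE is √(p̂(1−p̂)/n): √(0.6320·0.3680/938) = 0.01575 and √(0.4390·0.5610/452) = 0.02334.
SE(p̂₁ − p̂₂) = √(SE₁² + SE₂²) = √(0.0002480625 + 0.0005447556) = 0.02816, since the two samples are independent.
At 90% confidence z* = 1.645; margin = 1.645 × 0.02816 = 0.04632.
The difference is 0.6320 − 0.4390 = 0.1930, so the interval is 0.1930 ± 0.04632 = (0.147, 0.239).

(0.147, 0.239)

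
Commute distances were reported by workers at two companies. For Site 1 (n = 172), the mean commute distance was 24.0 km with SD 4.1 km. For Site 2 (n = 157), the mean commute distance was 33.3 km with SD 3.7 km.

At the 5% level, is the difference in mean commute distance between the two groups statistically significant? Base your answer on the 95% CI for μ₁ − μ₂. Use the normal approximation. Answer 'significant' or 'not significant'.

SE₁ = s₁/√n₁ = 4.1/√172 = 0.3126; SE₂ = 3.7/√157 = 0.2953.
Independent samples, unequal variances: SE_diff = √(SE₁² + SE₂²) = √(0.09771876 + 0.08720209) = 0.4300.
z* = 1.960, so margin of error = 1.960 × 0.4300 = 0.8428.
Difference in means = 24.0 − 33.3 = -9.3000.
-9.3000 ± 0.8428 → (-10.1428, -8.4572).
The interval (-10.1428, -8.4572) does not contain 0, so the difference is significant.

significant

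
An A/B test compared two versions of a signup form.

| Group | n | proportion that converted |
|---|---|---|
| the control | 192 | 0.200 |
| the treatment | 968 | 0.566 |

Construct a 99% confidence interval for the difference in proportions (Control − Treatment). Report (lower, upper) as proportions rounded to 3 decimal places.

Each SE is √(p̂(1−p̂)/n): √(0.2000·0.8000/192) = 0.02887 and √(0.5660·0.4340/968) = 0.01593.
SE(p̂₁ − p̂₂) = √(SE₁² + SE₂²) = √(0.0008334769 + 0.0002537649) = 0.03297, since the two samples are independent.
At 99% confidence z* = 2.576; margin = 2.576 × 0.03297 = 0.08493.
The difference is 0.2000 − 0.5660 = -0.3660, so the interval is -0.3660 ± 0.08493 = (-0.451, -0.281).

(-0.451, -0.281)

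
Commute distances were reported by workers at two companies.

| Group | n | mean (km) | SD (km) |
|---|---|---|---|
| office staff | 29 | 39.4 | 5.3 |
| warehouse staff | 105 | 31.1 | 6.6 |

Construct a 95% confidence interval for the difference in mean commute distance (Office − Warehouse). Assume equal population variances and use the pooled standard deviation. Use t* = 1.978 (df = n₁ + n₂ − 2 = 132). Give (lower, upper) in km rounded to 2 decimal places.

(5.67, 10.93)

Pooled variance s_p² = [28·5.3² + 104·6.6²] / (29+105−2) = 40.2785, so s_p = 6.3465.
SE_diff = s_p·√(1/n₁ + 1/n₂) = 6.3465·√(1/29 + 1/105) = 1.3314.
t* = 1.978; margin = 1.978 × 1.3314 = 2.6335.
Difference = 39.4 − 31.1 = 8.3000.
8.3000 ± 2.6335 → (5.67, 10.93).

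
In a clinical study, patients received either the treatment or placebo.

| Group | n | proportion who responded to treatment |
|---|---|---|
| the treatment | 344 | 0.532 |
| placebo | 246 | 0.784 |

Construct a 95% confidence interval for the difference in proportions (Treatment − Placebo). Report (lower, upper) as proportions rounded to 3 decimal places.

(-0.326, -0.178)

The two standard errors are √(0.5320×0.4680/344) = 0.02690 and √(0.7840×0.2160/246) = 0.02624.
Because the samples are independent, SE_diff = √(0.02690² + 0.02624²) = 0.03758.
Using z* = 1.960 for 95%, ME = 1.960 × 0.03758 = 0.07366.
p̂₁ − p̂₂ = -0.2520; interval -0.2520 ± 0.07366 gives (-0.326, -0.178).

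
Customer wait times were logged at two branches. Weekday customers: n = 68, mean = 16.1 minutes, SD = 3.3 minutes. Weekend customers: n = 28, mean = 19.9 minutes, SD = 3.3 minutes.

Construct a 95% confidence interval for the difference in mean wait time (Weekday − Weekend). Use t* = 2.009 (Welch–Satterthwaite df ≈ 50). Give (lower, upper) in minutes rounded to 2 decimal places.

SE₁ = s₁/√n₁ = 3.3/√68 = 0.4002; SE₂ = 3.3/√28 = 0.6236.
Independent samples, unequal variances: SE_diff = √(SE₁² + SE₂²) = √(0.16016004 + 0.38887696) = 0.7410.
t* = 2.009, so margin of error = 2.009 × 0.7410 = 1.4887.
Difference in means = 16.1 − 19.9 = -3.8000.
-3.8000 ± 1.4887 → (-5.29, -2.31).

(-5.29, -2.31)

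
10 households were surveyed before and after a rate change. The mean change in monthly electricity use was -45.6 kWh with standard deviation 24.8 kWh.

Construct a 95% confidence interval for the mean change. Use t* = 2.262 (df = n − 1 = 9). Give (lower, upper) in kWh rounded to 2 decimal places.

(-63.34, -27.86)

This is a matched-pairs design, so SE = s_d/√n = 24.8/√10 = 7.8424.
Margin = 2.262 × 7.8424 = 17.7395; the interval is -45.6 ± 17.7395 = (-63.34, -27.86).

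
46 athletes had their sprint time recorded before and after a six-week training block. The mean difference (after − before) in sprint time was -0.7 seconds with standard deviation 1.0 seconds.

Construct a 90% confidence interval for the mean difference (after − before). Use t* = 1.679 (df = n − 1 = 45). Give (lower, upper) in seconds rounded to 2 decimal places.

This is a matched-pairs design, so SE = s_d/√n = 1.0/√46 = 0.1474.
Margin = 1.679 × 0.1474 = 0.2475; the interval is -0.7 ± 0.2475 = (-0.95, -0.45).

(-0.95, -0.45)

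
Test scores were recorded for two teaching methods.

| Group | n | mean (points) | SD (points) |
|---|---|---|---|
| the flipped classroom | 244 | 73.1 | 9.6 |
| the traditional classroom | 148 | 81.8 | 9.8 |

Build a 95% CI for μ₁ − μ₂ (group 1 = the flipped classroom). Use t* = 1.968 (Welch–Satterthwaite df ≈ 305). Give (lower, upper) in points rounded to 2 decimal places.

Standard errors of each mean: 9.6/√244 = 0.6146 and 9.8/√148 = 0.8056.
SE(x̄₁ − x̄₂) = √(0.6146² + 0.8056²) = 1.0133 for independent samples with unequal variances.
With t* = 1.968, the margin is 1.968 × 1.0133 = 1.9942.
x̄₁ − x̄₂ = 73.1 − 81.8 = -8.7000; the interval is -8.7000 ± 1.9942 = (-10.69, -6.71).

(-10.69, -6.71)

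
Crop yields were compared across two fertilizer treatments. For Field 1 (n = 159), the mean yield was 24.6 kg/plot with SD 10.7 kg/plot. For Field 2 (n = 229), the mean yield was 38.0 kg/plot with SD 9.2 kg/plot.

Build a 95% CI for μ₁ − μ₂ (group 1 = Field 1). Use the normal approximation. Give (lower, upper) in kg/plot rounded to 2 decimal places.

(-15.45, -11.35)

Standard errors of each mean: 10.7/√159 = 0.8486 and 9.2/√229 = 0.6080.
SE(x̄₁ − x̄₂) = √(0.8486² + 0.6080²) = 1.0439 for independent samples with unequal variances.
With z* = 1.960, the margin is 1.960 × 1.0439 = 2.0460.
x̄₁ − x̄₂ = 24.6 − 38.0 = -13.4000; the interval is -13.4000 ± 2.0460 = (-15.45, -11.35).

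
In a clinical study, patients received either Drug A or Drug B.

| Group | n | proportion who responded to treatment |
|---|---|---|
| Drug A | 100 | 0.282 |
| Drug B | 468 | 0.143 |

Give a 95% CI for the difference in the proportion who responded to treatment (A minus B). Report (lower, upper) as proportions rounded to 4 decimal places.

Each SE is √(p̂(1−p̂)/n): √(0.2820·0.7180/100) = 0.04500 and √(0.1430·0.8570/468) = 0.01618.
SE(p̂₁ − p̂₂) = √(SE₁² + SE₂²) = √(0.002025 + 0.0002617924) = 0.04782, since the two samples are independent.
At 95% confidence z* = 1.960; margin = 1.960 × 0.04782 = 0.09373.
The difference is 0.2820 − 0.1430 = 0.1390, so the interval is 0.1390 ± 0.09373 = (0.0453, 0.2327).

(0.0453, 0.2327)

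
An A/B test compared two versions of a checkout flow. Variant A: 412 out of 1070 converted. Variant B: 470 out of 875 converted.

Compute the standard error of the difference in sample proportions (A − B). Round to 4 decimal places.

0.0225

First, p̂₁ = 412/1070 = 0.3850; p̂₂ = 470/875 = 0.5371.
The two standard errors are √(0.3850×0.6150/1070) = 0.01488 and √(0.5371×0.4629/875) = 0.01686.
Because the samples are independent, SE_diff = √(0.01488² + 0.01686²) = 0.02249.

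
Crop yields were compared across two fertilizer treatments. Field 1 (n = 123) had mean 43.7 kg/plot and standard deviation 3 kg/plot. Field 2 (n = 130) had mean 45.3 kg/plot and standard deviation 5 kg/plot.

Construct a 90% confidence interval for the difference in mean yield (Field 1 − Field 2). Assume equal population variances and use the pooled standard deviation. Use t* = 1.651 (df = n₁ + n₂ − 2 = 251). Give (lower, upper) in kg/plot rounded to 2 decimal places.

(-2.46, -0.74)

s_p = √[((n₁−1)s₁² + (n₂−1)s₂²)/(n₁+n₂−2)] = √[(122·3² + 129·5²)/251] = 4.1501.
SE = 4.1501·√(1/123 + 1/130) = 0.5220.
With t* = 1.651, margin = 1.651 × 0.5220 = 0.8618.
x̄₁ − x̄₂ = 43.7 − 45.3 = -1.6000; interval -1.6000 ± 0.8618 = (-2.46, -0.74).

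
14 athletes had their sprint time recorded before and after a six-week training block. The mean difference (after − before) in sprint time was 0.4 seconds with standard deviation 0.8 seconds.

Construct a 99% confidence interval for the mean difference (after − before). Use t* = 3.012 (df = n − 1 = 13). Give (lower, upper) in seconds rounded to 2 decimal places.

(-0.24, 1.04)

Paired design: SE = s_d/√n = 0.8/√14 = 0.2138.
t* = 3.012; margin of error = 3.012 × 0.2138 = 0.6440.
0.4 ± 0.6440 → (-0.24, 1.04).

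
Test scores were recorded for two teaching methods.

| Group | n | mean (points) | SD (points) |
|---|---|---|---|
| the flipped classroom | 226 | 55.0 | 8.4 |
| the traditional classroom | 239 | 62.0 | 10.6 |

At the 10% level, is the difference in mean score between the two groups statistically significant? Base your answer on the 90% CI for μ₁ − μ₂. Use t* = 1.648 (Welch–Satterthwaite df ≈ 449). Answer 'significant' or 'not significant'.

significant

Per-group SEs: s₁/√n₁ = 8.4/√226 = 0.5588, s₂/√n₂ = 10.6/√239 = 0.6857.
Unpooled SE of the difference: √(0.31225744 + 0.47018449) = 0.8846.
Margin of error = t* · SE = 1.648 × 0.8846 = 1.4578.
x̄₁ − x̄₂ = 55.0 − 62.0 = -7.0000.
CI: -7.0000 ± 1.4578 = (-8.4578, -5.5422).
The interval (-8.4578, -5.5422) does not contain 0, so the difference is significant.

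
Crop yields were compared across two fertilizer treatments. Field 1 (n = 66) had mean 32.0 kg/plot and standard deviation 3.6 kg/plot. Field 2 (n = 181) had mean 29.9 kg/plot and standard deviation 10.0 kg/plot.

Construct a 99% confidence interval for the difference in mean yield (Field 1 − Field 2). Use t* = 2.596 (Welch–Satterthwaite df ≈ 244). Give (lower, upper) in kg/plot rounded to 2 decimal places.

(-0.15, 4.35)

Per-group SEs: s₁/√n₁ = 3.6/√66 = 0.4431, s₂/√n₂ = 10.0/√181 = 0.7433.
Unpooled SE of the difference: √(0.19633761 + 0.55249489) = 0.8654.
Margin of error = t* · SE = 2.596 × 0.8654 = 2.2466.
x̄₁ − x̄₂ = 32.0 − 29.9 = 2.1000.
CI: 2.1000 ± 2.2466 = (-0.15, 4.35).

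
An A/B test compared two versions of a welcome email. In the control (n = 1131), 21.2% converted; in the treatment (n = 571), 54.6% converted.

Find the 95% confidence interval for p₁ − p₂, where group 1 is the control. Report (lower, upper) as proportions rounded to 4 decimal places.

(-0.3813, -0.2867)

The two standard errors are √(0.2120×0.7880/1131) = 0.01215 and √(0.5460×0.4540/571) = 0.02084.
Because the samples are independent, SE_diff = √(0.01215² + 0.02084²) = 0.02412.
Using z* = 1.960 for 95%, ME = 1.960 × 0.02412 = 0.04728.
p̂₁ − p̂₂ = -0.3340; interval -0.3340 ± 0.04728 gives (-0.3813, -0.2867).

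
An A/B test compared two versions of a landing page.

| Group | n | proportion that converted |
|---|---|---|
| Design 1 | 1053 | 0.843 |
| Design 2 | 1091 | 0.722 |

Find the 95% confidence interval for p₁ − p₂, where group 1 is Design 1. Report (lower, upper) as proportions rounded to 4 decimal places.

SE₁ = √(p̂₁(1−p̂₁)/n₁) = √(0.8430·0.1570/1053) = 0.01121; SE₂ = √(0.7220·0.2780/1091) = 0.01356.
Independent samples: SE of the difference = √(SE₁² + SE₂²) = √(0.0001256641 + 0.0001838736) = 0.01759.
z* for 95% confidence is 1.960, so the margin of error is 1.960 × 0.01759 = 0.03448.
Point estimate p̂₁ − p̂₂ = 0.8430 − 0.7220 = 0.1210.
0.1210 ± 0.03448 → (0.0865, 0.1555).

(0.0865, 0.1555)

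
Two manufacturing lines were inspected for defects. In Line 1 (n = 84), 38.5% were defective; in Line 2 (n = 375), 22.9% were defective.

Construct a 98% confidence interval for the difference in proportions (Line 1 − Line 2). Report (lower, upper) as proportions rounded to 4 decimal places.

(0.0226, 0.2894)

SE₁ = √(p̂₁(1−p̂₁)/n₁) = √(0.3850·0.6150/84) = 0.05309; SE₂ = √(0.2290·0.7710/375) = 0.02170.
Independent samples: SE of the difference = √(SE₁² + SE₂²) = √(0.0028185481 + 0.00047089) = 0.05735.
z* for 98% confidence is 2.326, so the margin of error is 2.326 × 0.05735 = 0.13340.
Point estimate p̂₁ − p̂₂ = 0.3850 − 0.2290 = 0.1560.
0.1560 ± 0.13340 → (0.0226, 0.2894).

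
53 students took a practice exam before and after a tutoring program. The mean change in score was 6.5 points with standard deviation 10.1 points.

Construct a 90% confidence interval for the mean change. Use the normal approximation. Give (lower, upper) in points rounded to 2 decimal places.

Paired design: SE = s_d/√n = 10.1/√53 = 1.3873.
z* = 1.645; margin of error = 1.645 × 1.3873 = 2.2821.
6.5 ± 2.2821 → (4.22, 8.78).

(4.22, 8.78)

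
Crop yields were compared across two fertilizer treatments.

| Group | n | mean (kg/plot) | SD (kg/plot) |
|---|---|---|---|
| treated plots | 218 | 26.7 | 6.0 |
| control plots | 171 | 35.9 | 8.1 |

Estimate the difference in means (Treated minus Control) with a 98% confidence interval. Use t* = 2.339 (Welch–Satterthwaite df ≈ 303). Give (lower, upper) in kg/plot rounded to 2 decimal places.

(-10.93, -7.47)

Per-group SEs: s₁/√n₁ = 6.0/√218 = 0.4064, s₂/√n₂ = 8.1/√171 = 0.6194.
Unpooled SE of the difference: √(0.16516096 + 0.38365636) = 0.7408.
Margin of error = t* · SE = 2.339 × 0.7408 = 1.7327.
x̄₁ − x̄₂ = 26.7 − 35.9 = -9.2000.
CI: -9.2000 ± 1.7327 = (-10.93, -7.47).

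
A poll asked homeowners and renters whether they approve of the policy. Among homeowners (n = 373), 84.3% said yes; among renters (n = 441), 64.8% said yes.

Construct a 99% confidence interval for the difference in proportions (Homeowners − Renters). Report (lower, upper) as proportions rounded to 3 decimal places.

(0.119, 0.271)

The two standard errors are √(0.8430×0.1570/373) = 0.01884 and √(0.6480×0.3520/441) = 0.02274.
Because the samples are independent, SE_diff = √(0.01884² + 0.02274²) = 0.02953.
Using z* = 2.576 for 99%, ME = 2.576 × 0.02953 = 0.07607.
p̂₁ − p̂₂ = 0.1950; interval 0.1950 ± 0.07607 gives (0.119, 0.271).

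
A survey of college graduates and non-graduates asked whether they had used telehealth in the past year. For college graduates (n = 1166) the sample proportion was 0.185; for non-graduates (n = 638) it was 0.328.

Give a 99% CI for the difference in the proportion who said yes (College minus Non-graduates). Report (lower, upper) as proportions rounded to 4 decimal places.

SE₁ = √(p̂₁(1−p̂₁)/n₁) = √(0.1850·0.8150/1166) = 0.01137; SE₂ = √(0.3280·0.6720/638) = 0.01859.
Independent samples: SE of the difference = √(SE₁² + SE₂²) = √(0.0001292769 + 0.0003455881) = 0.02179.
z* for 99% confidence is 2.576, so the margin of error is 2.576 × 0.02179 = 0.05613.
Point estimate p̂₁ − p̂₂ = 0.1850 − 0.3280 = -0.1430.
-0.1430 ± 0.05613 → (-0.1991, -0.0869).

(-0.1991, -0.0869)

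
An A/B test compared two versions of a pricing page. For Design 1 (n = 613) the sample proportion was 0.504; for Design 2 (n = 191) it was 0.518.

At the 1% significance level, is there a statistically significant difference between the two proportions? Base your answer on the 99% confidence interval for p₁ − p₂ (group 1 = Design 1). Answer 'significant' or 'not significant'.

Each SE is √(p̂(1−p̂)/n): √(0.5040·0.4960/613) = 0.02019 and √(0.5180·0.4820/191) = 0.03616.
SE(p̂₁ − p̂₂) = √(SE₁² + SE₂²) = √(0.0004076361 + 0.0013075456) = 0.04141, since the two samples are independent.
At 99% confidence z* = 2.576; margin = 2.576 × 0.04141 = 0.10667.
The difference is 0.5040 − 0.5180 = -0.0140, so the interval is -0.0140 ± 0.10667 = (-0.12067, 0.09267).
The interval (-0.12067, 0.09267) contains 0, so the difference is not significant.

not significant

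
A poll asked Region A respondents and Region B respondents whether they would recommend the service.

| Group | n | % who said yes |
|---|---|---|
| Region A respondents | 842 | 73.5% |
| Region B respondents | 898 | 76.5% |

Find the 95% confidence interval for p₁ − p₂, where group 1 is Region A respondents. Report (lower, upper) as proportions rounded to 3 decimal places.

(-0.071, 0.011)

SE₁ = √(p̂₁(1−p̂₁)/n₁) = √(0.7350·0.2650/842) = 0.01521; SE₂ = √(0.7650·0.2350/898) = 0.01415.
Independent samples: SE of the difference = √(SE₁² + SE₂²) = √(0.0002313441 + 0.0002002225) = 0.02077.
z* for 95% confidence is 1.960, so the margin of error is 1.960 × 0.02077 = 0.04071.
Point estimate p̂₁ − p̂₂ = 0.7350 − 0.7650 = -0.0300.
-0.0300 ± 0.04071 → (-0.071, 0.011).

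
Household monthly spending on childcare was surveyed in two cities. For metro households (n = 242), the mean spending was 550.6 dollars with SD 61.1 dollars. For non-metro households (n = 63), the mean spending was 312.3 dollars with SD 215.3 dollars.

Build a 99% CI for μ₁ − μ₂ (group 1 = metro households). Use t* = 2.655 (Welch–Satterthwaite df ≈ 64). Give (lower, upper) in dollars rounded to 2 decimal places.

(165.53, 311.07)

SE₁ = s₁/√n₁ = 61.1/√242 = 3.9277; SE₂ = 215.3/√63 = 27.1253.
Independent samples, unequal variances: SE_diff = √(SE₁² + SE₂²) = √(15.42682729 + 735.78190009) = 27.4082.
t* = 2.655, so margin of error = 2.655 × 27.4082 = 72.7688.
Difference in means = 550.6 − 312.3 = 238.3000.
238.3000 ± 72.7688 → (165.53, 311.07).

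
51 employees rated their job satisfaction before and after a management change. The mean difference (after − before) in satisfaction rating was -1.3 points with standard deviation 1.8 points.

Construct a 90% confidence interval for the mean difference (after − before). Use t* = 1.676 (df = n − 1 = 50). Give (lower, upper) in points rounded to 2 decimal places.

(-1.72, -0.88)

This is a matched-pairs design, so SE = s_d/√n = 1.8/√51 = 0.2521.
Margin = 1.676 × 0.2521 = 0.4225; the interval is -1.3 ± 0.4225 = (-1.72, -0.88).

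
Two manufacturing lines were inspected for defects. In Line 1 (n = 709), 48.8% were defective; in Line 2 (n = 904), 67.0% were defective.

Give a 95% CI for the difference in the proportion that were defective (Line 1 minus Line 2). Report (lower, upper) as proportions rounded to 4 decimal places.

Each SE is √(p̂(1−p̂)/n): √(0.4880·0.5120/709) = 0.01877 and √(0.6700·0.3300/904) = 0.01564.
SE(p̂₁ − p̂₂) = √(SE₁² + SE₂²) = √(0.0003523129 + 0.0002446096) = 0.02443, since the two samples are independent.
At 95% confidence z* = 1.960; margin = 1.960 × 0.02443 = 0.04788.
The difference is 0.4880 − 0.6700 = -0.1820, so the interval is -0.1820 ± 0.04788 = (-0.2299, -0.1341).

(-0.2299, -0.1341)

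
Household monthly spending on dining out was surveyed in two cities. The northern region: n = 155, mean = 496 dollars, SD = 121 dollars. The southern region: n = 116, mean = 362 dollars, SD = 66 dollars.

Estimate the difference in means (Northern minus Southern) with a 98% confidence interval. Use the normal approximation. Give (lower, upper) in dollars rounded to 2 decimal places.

SE₁ = s₁/√n₁ = 121/√155 = 9.7190; SE₂ = 66/√116 = 6.1279.
Independent samples, unequal variances: SE_diff = √(SE₁² + SE₂²) = √(94.458961 + 37.55115841) = 11.4896.
z* = 2.326, so margin of error = 2.326 × 11.4896 = 26.7248.
Difference in means = 496 − 362 = 134.0000.
134.0000 ± 26.7248 → (107.28, 160.72).

(107.28, 160.72)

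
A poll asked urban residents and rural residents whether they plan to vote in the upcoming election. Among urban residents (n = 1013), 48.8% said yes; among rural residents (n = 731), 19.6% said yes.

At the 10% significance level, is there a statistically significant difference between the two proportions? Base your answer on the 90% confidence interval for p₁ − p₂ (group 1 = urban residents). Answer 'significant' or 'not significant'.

Each SE is √(p̂(1−p̂)/n): √(0.4880·0.5120/1013) = 0.01571 and √(0.1960·0.8040/731) = 0.01468.
SE(p̂₁ − p̂₂) = √(SE₁² + SE₂²) = √(0.0002468041 + 0.0002155024) = 0.02150, since the two samples are independent.
At 90% confidence z* = 1.645; margin = 1.645 × 0.02150 = 0.03537.
The difference is 0.4880 − 0.1960 = 0.2920, so the interval is 0.2920 ± 0.03537 = (0.25663, 0.32737).
The interval (0.25663, 0.32737) does not contain 0, so the difference is significant.

significant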